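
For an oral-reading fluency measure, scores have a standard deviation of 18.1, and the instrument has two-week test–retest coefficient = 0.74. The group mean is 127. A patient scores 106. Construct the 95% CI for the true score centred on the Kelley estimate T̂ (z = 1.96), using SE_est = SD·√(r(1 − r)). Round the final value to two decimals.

T̂ = r·X + (1 − r)·M = 0.74000*106 + 0.26000*127 = 78.44000 + 33.02000 ≈ 111.46000
SE_est = SD * √(r(1 − r)) = 18.10000 * √0.19240 ≈ 18.10000 * 0.43863 ≈ 7.93928
CI = 111.46000 ± 1.96 * 7.93928 → [95.89901, 127.02099]

[95.90, 127.02]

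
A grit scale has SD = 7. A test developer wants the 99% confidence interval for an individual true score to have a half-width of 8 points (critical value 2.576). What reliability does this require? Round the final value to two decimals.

0.80

SEM needed = half-width / z = 8/2.576 ≈ 3.106
Required reliability = 1 − (SEM/SD)² = 1 − 0.197 ≈ 0.803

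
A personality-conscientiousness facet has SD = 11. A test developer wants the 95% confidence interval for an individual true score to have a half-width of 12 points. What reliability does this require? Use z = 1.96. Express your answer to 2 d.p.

0.69

Required SEM = 12 / 1.96 ≃ 6.1224
r = 1 − (6.1224/11)² ≃ 1 − 0.3098 ≃ 0.6902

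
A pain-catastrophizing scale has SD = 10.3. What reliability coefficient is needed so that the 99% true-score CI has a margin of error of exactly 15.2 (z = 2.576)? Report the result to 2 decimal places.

Required SEM = 15.2 / 2.576 ≃ 5.901
r = 1 − (SEM / SD)² = 1 − (5.901 / 10.3)² ≃ 1 − 0.328 ≃ 0.672

0.67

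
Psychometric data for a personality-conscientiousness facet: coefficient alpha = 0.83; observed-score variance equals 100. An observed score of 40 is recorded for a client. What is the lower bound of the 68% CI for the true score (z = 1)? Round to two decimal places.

σ = 100^(1/2) = 10.0000
SEM = 10.0000 × √(1 − 0.8300) = 10.0000 × √0.1700 ≈ 10.0000 × 0.4123 ≈ 4.1231
1 × SEM ≈ 4.1231
Lower bound: 40 − 4.1231 = 35.8769

35.88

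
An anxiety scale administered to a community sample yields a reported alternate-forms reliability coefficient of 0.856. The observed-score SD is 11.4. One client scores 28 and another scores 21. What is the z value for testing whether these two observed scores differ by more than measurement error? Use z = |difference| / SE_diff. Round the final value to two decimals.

1.14

SEM = 11.4000 · √(1 − 0.8560) = 11.4000 · √0.1440 ≈ 11.4000 · 0.3795 ≈ 4.3260
SE_diff = √2 · SEM ≈ 6.1179
z = |28 − 21| / 6.1179 = 7 / 6.1179 ≈ 1.1442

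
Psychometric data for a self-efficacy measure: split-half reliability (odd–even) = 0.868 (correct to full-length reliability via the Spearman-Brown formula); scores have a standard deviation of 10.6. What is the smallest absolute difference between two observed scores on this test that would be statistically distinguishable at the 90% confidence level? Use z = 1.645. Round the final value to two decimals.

Spearman-Brown: r = 2(0.868) / (1 + 0.868) = 1.73600 / 1.86800 ≈ 0.92934
SEM = 10.60000 · √(1 − 0.92934) = 10.60000 · √0.07066 ≈ 10.60000 · 0.26583 ≈ 2.81776
SE_diff = SEM · √2 ≈ 2.81776 · 1.41421 ≈ 3.98492
Minimum reliable difference = 1.645 · SE_diff ≈ 1.645 · 3.98492 ≈ 6.55519

6.56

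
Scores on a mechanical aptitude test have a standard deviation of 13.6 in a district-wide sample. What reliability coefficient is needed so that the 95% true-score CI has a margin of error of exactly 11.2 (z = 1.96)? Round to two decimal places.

0.82

Required SEM = 11.2 / 1.96 ≃ 5.714
r = 1 − (SEM / SD)² = 1 − (5.714 / 13.6)² ≃ 1 − 0.177 ≃ 0.823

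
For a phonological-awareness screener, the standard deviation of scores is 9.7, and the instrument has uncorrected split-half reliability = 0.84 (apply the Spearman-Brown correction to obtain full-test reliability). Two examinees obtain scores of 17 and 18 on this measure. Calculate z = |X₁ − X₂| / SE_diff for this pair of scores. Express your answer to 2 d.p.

0.25

r_full = 2·0.84 / (1 + 0.84) ≈ 0.9130
SEM = 9.7000·√(1 − 0.9130) ≈ 2.8604
SE_diff = SEM · √2 ≈ 2.8604 · 1.4142 ≈ 4.0452
z = |17 − 18| / 4.0452 = 1 / 4.0452 ≈ 0.2472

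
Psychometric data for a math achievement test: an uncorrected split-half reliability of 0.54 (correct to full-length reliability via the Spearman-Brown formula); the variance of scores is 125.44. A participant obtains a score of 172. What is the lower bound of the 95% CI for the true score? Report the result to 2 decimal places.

σ = 125.44^(1/2) = 11.2000
r_full = 2·0.54 / (1 + 0.54) ≈ 0.7013
The standard error of measurement is 11.2000×√(1 − 0.7013) ≈ 11.2000×0.5465 ≈ 6.1212.
1.96 × SEM ≈ 11.9976
Lower bound: 172 − 11.9976 = 160.0024

160.00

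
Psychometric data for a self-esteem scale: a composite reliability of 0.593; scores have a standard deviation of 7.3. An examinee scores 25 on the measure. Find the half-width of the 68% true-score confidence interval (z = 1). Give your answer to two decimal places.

SEM = 7.300·√(1 − 0.593) ≈ 4.657
Margin = 1 · 4.657 ≈ 4.657

4.66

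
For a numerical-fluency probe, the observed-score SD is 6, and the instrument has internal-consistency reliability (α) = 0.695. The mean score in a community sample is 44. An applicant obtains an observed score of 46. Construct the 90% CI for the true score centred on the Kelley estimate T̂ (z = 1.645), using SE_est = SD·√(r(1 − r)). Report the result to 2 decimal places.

T̂ = 0.6950(46) + 0.3050(44) ≈ 45.3900
SE_est = SD · √(r(1 − r)) = 6.0000 · √0.2120 ≈ 6.0000 · 0.4604 ≈ 2.7624
CI = 45.3900 ± 1.645 · 2.7624 → [40.8458, 49.9342]

[40.85, 49.93]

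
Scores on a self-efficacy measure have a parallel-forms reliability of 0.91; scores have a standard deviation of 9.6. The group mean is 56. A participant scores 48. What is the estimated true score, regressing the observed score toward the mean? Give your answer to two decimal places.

Estimated true score = 0.9100·48 + (1 − 0.9100)·56 ≃ 48.7200

48.72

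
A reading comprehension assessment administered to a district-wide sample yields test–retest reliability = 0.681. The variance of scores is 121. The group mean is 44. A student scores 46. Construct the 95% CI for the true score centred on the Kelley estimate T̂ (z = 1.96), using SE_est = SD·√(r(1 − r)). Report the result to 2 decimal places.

[35.31, 55.41]

σ = 121^(1/2) = 11.000
T̂ = r·X + (1 − r)·M = 0.681*46 + 0.319*44 = 31.326 + 14.036 ≈ 45.362
SE_est = SD * √(r(1 − r)) = 11.000 * √0.217 ≈ 11.000 * 0.466 ≈ 5.127
95% CI: 45.362 ± 10.049 ≈ (35.313, 55.411)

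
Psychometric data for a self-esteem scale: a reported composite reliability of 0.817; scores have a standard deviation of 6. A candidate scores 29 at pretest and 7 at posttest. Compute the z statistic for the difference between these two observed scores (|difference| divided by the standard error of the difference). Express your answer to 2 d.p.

6.06

SEM = 6.000 * √(1 − 0.817) = 6.000 * √0.183 ≈ 6.000 * 0.428 ≈ 2.567
Standard error of the difference = 2.567·√2 ≈ 3.630
z = |29 − 7| / 3.630 = 22 / 3.630 ≈ 6.061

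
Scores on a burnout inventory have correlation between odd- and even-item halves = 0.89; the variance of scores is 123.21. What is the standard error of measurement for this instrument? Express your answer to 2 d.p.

2.68

SD = √123.21 = 11.100
Full-length reliability (Spearman-Brown) = 2(0.89)/(1+0.89) ≈ 0.942
SEM = 11.100×√(1 − 0.942) ≈ 2.678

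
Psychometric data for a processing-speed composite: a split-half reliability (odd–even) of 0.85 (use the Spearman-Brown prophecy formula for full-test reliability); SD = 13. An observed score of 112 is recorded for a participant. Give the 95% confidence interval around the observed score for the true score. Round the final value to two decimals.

[104.74, 119.26]

r_full = 2·0.85 / (1 + 0.85) ≈ 0.91892
SEM = 13.00000 × √(1 − 0.91892) = 13.00000 × √0.08108 ≈ 13.00000 × 0.28475 ≈ 3.70172
Margin = 1.96 × 3.70172 ≈ 7.25536
CI = 112 ± 7.25536 → [104.74464, 119.25536]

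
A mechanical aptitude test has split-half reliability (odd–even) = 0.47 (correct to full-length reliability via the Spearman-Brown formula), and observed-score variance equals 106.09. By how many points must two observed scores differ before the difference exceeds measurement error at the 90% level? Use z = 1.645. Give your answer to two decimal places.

SD = √106.09 ≈ 10.3000
Full-length reliability (Spearman-Brown) = 2(0.47)/(1+0.47) ≈ 0.6395
The standard error of measurement is 10.3000×√(1 − 0.6395) ≈ 10.3000×0.6005 ≈ 6.1847.
Standard error of the difference = 6.1847·√2 ≈ 8.7464
Minimum reliable difference = 1.645 × SE_diff ≈ 1.645 × 8.7464 ≈ 14.3879

14.39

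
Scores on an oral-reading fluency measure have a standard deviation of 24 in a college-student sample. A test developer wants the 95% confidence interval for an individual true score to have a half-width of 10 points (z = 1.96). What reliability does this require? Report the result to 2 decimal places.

0.95

SEM needed = half-width / z = 10/1.96 ≈ 5.1020
r = 1 − (SEM / SD)² = 1 − (5.1020 / 24)² ≈ 1 − 0.0452 ≈ 0.9548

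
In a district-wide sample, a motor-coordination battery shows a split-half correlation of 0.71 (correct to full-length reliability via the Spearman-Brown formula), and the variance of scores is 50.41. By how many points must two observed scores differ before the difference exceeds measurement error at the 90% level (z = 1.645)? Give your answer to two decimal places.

6.80

SD = √50.41 = 7.100
r_full = 2·0.71 / (1 + 0.71) ≃ 0.830
SEM = 7.100 * √(1 − 0.830) = 7.100 * √0.170 ≃ 7.100 * 0.412 ≃ 2.924
SE_diff = SEM * √2 ≃ 2.924 * 1.414 ≃ 4.135
Smallest detectable difference = 1.645*4.135 ≃ 6.802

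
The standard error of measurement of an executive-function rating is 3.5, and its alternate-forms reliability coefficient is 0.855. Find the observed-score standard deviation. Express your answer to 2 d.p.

SD = SEM / √(1 − r) = 3.5 / √0.14500 ≈ 3.5 / 0.38079 ≈ 9.19145

9.19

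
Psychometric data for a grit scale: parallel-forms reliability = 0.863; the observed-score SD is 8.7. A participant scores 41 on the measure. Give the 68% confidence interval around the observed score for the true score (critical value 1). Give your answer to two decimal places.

The standard error of measurement is 8.70000·√(1 − 0.86300) ≈ 8.70000·0.37014 ≈ 3.22018.
Half-width = 1·3.22018 ≈ 3.22018
68% CI: 41 ± 3.22018 = [37.77982, 44.22018]

[37.78, 44.22]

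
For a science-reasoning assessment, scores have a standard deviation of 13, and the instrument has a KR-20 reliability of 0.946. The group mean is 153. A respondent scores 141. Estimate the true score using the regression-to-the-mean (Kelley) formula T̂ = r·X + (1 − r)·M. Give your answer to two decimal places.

141.65

T̂ = r·X + (1 − r)·M = 0.946·141 + 0.054·153 = 133.386 + 8.262 ≈ 141.648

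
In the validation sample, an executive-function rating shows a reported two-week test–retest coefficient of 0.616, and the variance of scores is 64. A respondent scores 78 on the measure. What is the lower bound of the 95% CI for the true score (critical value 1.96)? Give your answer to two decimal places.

68.28

SD = √64 ≈ 8.000
SEM = 8.000 · √(1 − 0.616) = 8.000 · √0.384 ≈ 8.000 · 0.620 ≈ 4.957
Margin = 1.96 · 4.957 ≈ 9.717
Lower limit = 78 − 9.717 ≈ 68.283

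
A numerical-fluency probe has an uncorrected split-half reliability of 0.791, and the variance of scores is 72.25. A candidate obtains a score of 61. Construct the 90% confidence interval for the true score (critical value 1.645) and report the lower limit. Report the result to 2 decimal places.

SD = √72.25 = 8.50000
Spearman-Brown: r = 2(0.791) / (1 + 0.791) = 1.58200 / 1.79100 ≃ 0.88331
SEM = 8.50000 × √(1 − 0.88331) = 8.50000 × √0.11669 ≃ 8.50000 × 0.34161 ≃ 2.90365
Margin = 1.645 × 2.90365 ≃ 4.77650
Lower limit = 61 − 4.77650 ≃ 56.22350

56.22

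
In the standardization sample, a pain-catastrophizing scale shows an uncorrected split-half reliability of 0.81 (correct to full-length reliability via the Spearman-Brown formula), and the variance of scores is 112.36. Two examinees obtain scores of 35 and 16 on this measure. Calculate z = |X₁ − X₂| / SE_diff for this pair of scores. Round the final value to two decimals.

3.91

σ = 112.36^(1/2) = 10.60000
Full-length reliability (Spearman-Brown) = 2(0.81)/(1+0.81) ≈ 0.89503
SEM = 10.60000*√(1 − 0.89503) ≈ 3.43434
SE_diff = √2 * SEM ≈ 4.85689
z = |35 − 16| / 4.85689 = 19 / 4.85689 ≈ 3.91197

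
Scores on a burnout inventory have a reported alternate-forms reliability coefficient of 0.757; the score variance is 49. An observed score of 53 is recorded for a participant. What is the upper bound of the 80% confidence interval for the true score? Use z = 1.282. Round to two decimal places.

57.42

SD = √49 = 7.000
SEM = 7.000·√(1 − 0.757) ≃ 3.451
1.282 · SEM ≃ 4.424
Upper limit = 53 + 4.424 ≃ 57.424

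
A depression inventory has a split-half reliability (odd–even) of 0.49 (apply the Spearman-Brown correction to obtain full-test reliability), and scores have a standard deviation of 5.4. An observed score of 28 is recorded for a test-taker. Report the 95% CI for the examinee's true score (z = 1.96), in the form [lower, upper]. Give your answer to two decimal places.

[21.81, 34.19]

Spearman-Brown: r = 2(0.49) / (1 + 0.49) = 0.980 / 1.490 ≈ 0.658
SEM = 5.400*√(1 − 0.658) ≈ 3.159
1.96 * SEM ≈ 6.192
Interval: (21.808, 34.192)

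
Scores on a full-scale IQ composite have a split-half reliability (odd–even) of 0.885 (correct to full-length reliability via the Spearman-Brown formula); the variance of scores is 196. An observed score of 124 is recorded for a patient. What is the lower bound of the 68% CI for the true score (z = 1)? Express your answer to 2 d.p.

120.54

SD = √196 = 14.0000
r_full = 2·0.885 / (1 + 0.885) ≃ 0.9390
The standard error of measurement is 14.0000·√(1 − 0.9390) ≃ 14.0000·0.2470 ≃ 3.4580.
Margin = 1 · 3.4580 ≃ 3.4580
Lower bound: 124 − 3.4580 = 120.5420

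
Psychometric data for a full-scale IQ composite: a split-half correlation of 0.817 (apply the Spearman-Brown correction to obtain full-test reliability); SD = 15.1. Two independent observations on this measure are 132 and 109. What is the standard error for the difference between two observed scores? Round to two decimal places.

6.78

Full-length reliability (Spearman-Brown) = 2(0.817)/(1+0.817) ≈ 0.899
SEM = 15.100 * √(1 − 0.899) = 15.100 * √0.101 ≈ 15.100 * 0.317 ≈ 4.792
SE_diff = SEM * √2 ≈ 4.792 * 1.414 ≈ 6.777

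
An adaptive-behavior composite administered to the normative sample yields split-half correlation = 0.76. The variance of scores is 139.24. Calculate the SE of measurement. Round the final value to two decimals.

σ = 139.24^(1/2) = 11.8000
Spearman-Brown: r = 2(0.76) / (1 + 0.76) = 1.5200 / 1.7600 ≈ 0.8636
The standard error of measurement is 11.8000*√(1 − 0.8636) ≈ 11.8000*0.3693 ≈ 4.3574.

4.36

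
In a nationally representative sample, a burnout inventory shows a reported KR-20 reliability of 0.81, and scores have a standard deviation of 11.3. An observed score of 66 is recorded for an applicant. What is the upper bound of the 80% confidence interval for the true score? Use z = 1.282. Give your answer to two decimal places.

SEM = 11.3000 · √(1 − 0.8100) = 11.3000 · √0.1900 ≃ 11.3000 · 0.4359 ≃ 4.9256
Margin = 1.282 · 4.9256 ≃ 6.3146
Upper limit = 66 + 6.3146 ≃ 72.3146

72.31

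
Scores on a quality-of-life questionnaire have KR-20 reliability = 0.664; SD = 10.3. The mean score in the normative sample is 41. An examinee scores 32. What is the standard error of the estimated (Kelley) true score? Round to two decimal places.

SE_est = 10.300·√[r(1 − r)] ≈ 4.865

4.87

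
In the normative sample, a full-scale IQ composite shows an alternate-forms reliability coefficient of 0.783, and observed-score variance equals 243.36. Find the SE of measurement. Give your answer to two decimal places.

σ = 243.36^(1/2) = 15.6000
The standard error of measurement is 15.6000*√(1 − 0.7830) ≈ 15.6000*0.4658 ≈ 7.2670.

7.27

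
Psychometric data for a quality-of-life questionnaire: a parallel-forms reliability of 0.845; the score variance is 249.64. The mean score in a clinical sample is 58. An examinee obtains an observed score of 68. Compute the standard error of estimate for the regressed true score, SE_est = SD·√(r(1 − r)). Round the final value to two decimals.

SD = √249.64 = 15.8000
SE_est = SD × √(r(1 − r)) = 15.8000 × √0.1310 ≈ 15.8000 × 0.3619 ≈ 5.7181

5.72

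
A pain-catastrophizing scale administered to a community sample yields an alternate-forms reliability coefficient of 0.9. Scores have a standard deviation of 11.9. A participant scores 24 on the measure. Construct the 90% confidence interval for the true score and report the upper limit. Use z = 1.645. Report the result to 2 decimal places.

30.19

SEM = 11.900 × √(1 − 0.900) = 11.900 × √0.100 ≈ 11.900 × 0.316 ≈ 3.763
Margin = 1.645 × 3.763 ≈ 6.190
Upper bound: 24 + 6.190 = 30.190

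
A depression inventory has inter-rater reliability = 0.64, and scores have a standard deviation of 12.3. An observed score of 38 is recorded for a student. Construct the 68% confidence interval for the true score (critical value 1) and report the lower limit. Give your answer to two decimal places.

SEM = 12.300×√(1 − 0.640) ≈ 7.380
Margin = 1 × 7.380 ≈ 7.380
Lower bound: 38 − 7.380 = 30.620

30.62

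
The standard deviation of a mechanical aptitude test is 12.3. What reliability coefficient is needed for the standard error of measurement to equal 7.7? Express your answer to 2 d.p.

Required reliability = 1 − (SEM/SD)² = 1 − 0.392 ≃ 0.608

0.61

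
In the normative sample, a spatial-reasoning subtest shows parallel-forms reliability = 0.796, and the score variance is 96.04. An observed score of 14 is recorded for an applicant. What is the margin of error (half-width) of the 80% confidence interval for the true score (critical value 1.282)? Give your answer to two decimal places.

5.67

SD = √96.04 = 9.8000
The standard error of measurement is 9.8000×√(1 − 0.7960) ≈ 9.8000×0.4517 ≈ 4.4263.
Half-width = 1.282×4.4263 ≈ 5.6745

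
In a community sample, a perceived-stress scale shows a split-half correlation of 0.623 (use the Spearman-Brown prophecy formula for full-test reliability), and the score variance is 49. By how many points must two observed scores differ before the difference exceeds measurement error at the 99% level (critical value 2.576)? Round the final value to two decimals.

12.29

σ = 49^(1/2) = 7.000
Spearman-Brown: r = 2(0.623) / (1 + 0.623) = 1.246 / 1.623 ≈ 0.768
The standard error of measurement is 7.000×√(1 − 0.768) ≈ 7.000×0.482 ≈ 3.374.
Standard error of the difference = 3.374·√2 ≈ 4.771
Minimum reliable difference = 2.576 × SE_diff ≈ 2.576 × 4.771 ≈ 12.291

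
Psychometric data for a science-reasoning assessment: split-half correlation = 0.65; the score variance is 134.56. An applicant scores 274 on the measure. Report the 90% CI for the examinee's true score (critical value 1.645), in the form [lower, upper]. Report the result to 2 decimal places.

[265.21, 282.79]

SD = √134.56 ≃ 11.600
Full-length reliability (Spearman-Brown) = 2(0.65)/(1+0.65) ≃ 0.788
The standard error of measurement is 11.600·√(1 − 0.788) ≃ 11.600·0.461 ≃ 5.343.
Half-width = 1.645·5.343 ≃ 8.789
CI = 274 ± 8.789 → [265.211, 282.789]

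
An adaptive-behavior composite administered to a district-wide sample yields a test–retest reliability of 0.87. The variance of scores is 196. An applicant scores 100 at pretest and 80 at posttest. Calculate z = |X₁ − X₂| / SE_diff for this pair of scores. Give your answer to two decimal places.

SD = √196 = 14.000
SEM = 14.000·√(1 − 0.870) ≈ 5.048
Standard error of the difference = 5.048·√2 ≈ 7.139
z = 20 / 7.139 ≈ 2.802

2.80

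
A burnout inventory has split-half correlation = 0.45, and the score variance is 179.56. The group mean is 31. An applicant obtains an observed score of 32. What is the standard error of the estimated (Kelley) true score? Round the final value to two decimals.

6.50

SD = √179.56 ≈ 13.400
Spearman-Brown: r = 2(0.45) / (1 + 0.45) = 0.900 / 1.450 ≈ 0.621
SE_est = SD · √(r(1 − r)) = 13.400 · √0.235 ≈ 13.400 · 0.485 ≈ 6.502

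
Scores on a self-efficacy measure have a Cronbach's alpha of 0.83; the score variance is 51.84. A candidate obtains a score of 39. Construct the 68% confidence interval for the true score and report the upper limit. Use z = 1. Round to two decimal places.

SD = √51.84 = 7.200
SEM = 7.200 * √(1 − 0.830) = 7.200 * √0.170 ≈ 7.200 * 0.412 ≈ 2.969
Half-width = 1*2.969 ≈ 2.969
Upper bound: 39 + 2.969 = 41.969

41.97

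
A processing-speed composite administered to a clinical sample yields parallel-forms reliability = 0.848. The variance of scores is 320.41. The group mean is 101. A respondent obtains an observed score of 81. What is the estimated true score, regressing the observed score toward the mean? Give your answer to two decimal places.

Estimated true score = 0.848×81 + (1 − 0.848)×101 ≈ 84.040

84.04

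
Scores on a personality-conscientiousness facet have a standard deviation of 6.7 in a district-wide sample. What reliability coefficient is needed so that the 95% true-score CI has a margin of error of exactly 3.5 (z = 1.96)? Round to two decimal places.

SEM needed = half-width / z = 3.5/1.96 ≈ 1.78571
Required reliability = 1 − (SEM/SD)² = 1 − 0.07104 ≈ 0.92896

0.93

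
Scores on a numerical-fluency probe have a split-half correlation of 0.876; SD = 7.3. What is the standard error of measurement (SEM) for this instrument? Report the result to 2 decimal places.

Full-length reliability (Spearman-Brown) = 2(0.876)/(1+0.876) ≈ 0.934
SEM = 7.300·√(1 − 0.934) ≈ 1.877

1.88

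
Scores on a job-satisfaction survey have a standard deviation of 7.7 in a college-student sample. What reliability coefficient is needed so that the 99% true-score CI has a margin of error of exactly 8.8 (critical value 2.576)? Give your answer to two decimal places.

0.80

SEM needed = half-width / z = 8.8/2.576 ≃ 3.416
r = 1 − (3.416/7.7)² ≃ 1 − 0.197 ≃ 0.803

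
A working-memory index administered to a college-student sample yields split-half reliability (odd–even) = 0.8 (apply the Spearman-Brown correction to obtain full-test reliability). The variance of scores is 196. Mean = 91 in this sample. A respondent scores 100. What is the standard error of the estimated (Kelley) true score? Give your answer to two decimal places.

4.40

SD = √196 = 14.000
Spearman-Brown: r = 2(0.8) / (1 + 0.8) = 1.600 / 1.800 ≈ 0.889
SE_est = SD × √(r(1 − r)) = 14.000 × √0.099 ≈ 14.000 × 0.314 ≈ 4.400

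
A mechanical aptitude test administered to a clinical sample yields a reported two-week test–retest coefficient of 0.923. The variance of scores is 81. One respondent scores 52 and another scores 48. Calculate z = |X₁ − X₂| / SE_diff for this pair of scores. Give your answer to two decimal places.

SD = √81 = 9.00000
The standard error of measurement is 9.00000×√(1 − 0.92300) ≈ 9.00000×0.27749 ≈ 2.49740.
Standard error of the difference = 2.49740·√2 ≈ 3.53186
z = |52 − 48| / 3.53186 = 4 / 3.53186 ≈ 1.13255

1.13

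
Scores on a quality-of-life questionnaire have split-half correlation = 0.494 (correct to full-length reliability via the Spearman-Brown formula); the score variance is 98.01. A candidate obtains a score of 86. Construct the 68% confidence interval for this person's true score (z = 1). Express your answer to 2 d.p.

[80.24, 91.76]

SD = √98.01 ≈ 9.900
Full-length reliability (Spearman-Brown) = 2(0.494)/(1+0.494) ≈ 0.661
SEM = 9.900·√(1 − 0.661) ≈ 5.761
Margin = 1 · 5.761 ≈ 5.761
Interval: (80.239, 91.761)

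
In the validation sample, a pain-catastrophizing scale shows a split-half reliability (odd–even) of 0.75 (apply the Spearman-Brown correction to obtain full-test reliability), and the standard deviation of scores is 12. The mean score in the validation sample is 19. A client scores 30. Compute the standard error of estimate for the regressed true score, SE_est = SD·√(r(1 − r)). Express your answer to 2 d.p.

4.20

Spearman-Brown: r = 2(0.75) / (1 + 0.75) = 1.5000 / 1.7500 ≈ 0.8571
SE_est = SD · √(r(1 − r)) = 12.0000 · √0.1224 ≈ 12.0000 · 0.3499 ≈ 4.1991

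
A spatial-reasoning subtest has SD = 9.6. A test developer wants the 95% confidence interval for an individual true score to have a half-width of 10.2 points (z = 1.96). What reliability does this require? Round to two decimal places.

0.71

Required SEM = 10.2 / 1.96 ≃ 5.2041
Required reliability = 1 − (SEM/SD)² = 1 − 0.2939 ≃ 0.7061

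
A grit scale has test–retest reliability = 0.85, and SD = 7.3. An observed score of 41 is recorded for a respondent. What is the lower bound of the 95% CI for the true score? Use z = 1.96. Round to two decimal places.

SEM = 7.3000 · √(1 − 0.8500) = 7.3000 · √0.1500 ≃ 7.3000 · 0.3873 ≃ 2.8273
Half-width = 1.96·2.8273 ≃ 5.5415
Lower bound: 41 − 5.5415 = 35.4585

35.46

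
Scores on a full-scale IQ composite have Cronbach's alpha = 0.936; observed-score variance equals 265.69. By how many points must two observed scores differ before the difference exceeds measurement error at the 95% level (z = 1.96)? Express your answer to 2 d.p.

SD = √265.69 = 16.30000
SEM = 16.30000×√(1 − 0.93600) ≈ 4.12361
Standard error of the difference = 4.12361·√2 ≈ 5.83167
Minimum reliable difference = 1.96 × SE_diff ≈ 1.96 × 5.83167 ≈ 11.43006

11.43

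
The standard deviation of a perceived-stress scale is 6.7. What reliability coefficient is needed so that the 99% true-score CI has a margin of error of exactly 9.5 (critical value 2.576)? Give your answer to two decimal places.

SEM needed = half-width / z = 9.5/2.576 ≃ 3.68789
Required reliability = 1 − (SEM/SD)² = 1 − 0.30297 ≃ 0.69703

0.70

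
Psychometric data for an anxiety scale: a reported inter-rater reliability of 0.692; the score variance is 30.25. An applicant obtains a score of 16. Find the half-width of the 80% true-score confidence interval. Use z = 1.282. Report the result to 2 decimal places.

3.91

SD = √30.25 = 5.500
SEM = 5.500×√(1 − 0.692) ≈ 3.052
1.282 × SEM ≈ 3.913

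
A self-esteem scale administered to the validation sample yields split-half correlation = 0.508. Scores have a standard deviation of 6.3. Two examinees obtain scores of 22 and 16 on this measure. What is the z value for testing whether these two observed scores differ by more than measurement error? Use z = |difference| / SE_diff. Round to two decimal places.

1.18

Spearman-Brown: r = 2(0.508) / (1 + 0.508) = 1.0160 / 1.5080 ≈ 0.6737
SEM = 6.3000 × √(1 − 0.6737) = 6.3000 × √0.3263 ≈ 6.3000 × 0.5712 ≈ 3.5985
SE_diff = SEM × √2 ≈ 3.5985 × 1.4142 ≈ 5.0891
z = 6 / 5.0891 ≈ 1.1790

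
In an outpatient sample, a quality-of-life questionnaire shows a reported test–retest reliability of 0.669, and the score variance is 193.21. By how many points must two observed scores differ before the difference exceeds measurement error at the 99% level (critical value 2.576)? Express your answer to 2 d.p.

29.13

σ = 193.21^(1/2) = 13.90000
SEM = 13.90000·√(1 − 0.66900) ≃ 7.99703
Standard error of the difference = 7.99703·√2 ≃ 11.30951
Smallest detectable difference = 2.576·11.30951 ≃ 29.13330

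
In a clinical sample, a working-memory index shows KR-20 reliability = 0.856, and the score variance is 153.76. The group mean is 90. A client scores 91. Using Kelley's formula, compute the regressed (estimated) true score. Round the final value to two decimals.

T̂ = 0.856(91) + 0.144(90) ≈ 90.856

90.86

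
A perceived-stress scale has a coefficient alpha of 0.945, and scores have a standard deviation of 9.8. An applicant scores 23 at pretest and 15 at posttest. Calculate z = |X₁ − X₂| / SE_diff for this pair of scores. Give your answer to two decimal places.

2.46

SEM = 9.80000 * √(1 − 0.94500) = 9.80000 * √0.05500 ≈ 9.80000 * 0.23452 ≈ 2.29830
Standard error of the difference = 2.29830·√2 ≈ 3.25029
z = 8 / 3.25029 ≈ 2.46132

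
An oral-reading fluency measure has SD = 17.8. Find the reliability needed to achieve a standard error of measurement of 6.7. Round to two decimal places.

r = 1 − (SEM / SD)² = 1 − (6.700 / 17.8)² ≈ 1 − 0.142 ≈ 0.858

0.86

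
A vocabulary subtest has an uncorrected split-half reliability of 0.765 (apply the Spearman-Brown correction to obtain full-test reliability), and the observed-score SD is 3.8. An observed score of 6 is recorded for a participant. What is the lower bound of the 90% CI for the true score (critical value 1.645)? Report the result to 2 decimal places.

3.72

Spearman-Brown: r = 2(0.765) / (1 + 0.765) = 1.5300 / 1.7650 ≈ 0.8669
SEM = 3.8000*√(1 − 0.8669) ≈ 1.3866
Margin = 1.645 * 1.3866 ≈ 2.2809
Lower limit = 6 − 2.2809 ≈ 3.7191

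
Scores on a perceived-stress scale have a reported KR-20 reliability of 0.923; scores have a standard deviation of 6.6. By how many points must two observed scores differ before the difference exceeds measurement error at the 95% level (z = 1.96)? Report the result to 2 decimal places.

5.08

SEM = 6.60000 × √(1 − 0.92300) = 6.60000 × √0.07700 ≈ 6.60000 × 0.27749 ≈ 1.83143
SE_diff = √2 × SEM ≈ 2.59003
Minimum reliable difference = 1.96 × SE_diff ≈ 1.96 × 2.59003 ≈ 5.07645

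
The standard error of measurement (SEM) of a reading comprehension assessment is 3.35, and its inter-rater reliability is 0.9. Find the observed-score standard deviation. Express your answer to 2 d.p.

10.59

SD = SEM / √(1 − r) = 3.35 / √0.10000 ≈ 3.35 / 0.31623 ≈ 10.59363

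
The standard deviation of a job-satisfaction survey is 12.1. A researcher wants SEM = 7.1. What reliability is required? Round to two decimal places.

0.66

Required reliability = 1 − (SEM/SD)² = 1 − 0.344 ≈ 0.656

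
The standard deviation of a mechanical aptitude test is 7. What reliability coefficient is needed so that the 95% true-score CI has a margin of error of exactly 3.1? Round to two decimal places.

SEM needed = half-width / z = 3.1/1.96 ≈ 1.5816
r = 1 − (1.5816/7)² ≈ 1 − 0.0511 ≈ 0.9489

0.95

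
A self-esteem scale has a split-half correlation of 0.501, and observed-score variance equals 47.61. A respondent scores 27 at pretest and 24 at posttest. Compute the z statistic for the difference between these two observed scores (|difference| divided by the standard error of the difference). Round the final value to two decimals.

0.53

SD = √47.61 ≈ 6.9000
Spearman-Brown: r = 2(0.501) / (1 + 0.501) = 1.0020 / 1.5010 ≈ 0.6676
SEM = 6.9000·√(1 − 0.6676) ≈ 3.9784
Standard error of the difference = 3.9784·√2 ≈ 5.6263
z = |27 − 24| / 5.6263 = 3 / 5.6263 ≈ 0.5332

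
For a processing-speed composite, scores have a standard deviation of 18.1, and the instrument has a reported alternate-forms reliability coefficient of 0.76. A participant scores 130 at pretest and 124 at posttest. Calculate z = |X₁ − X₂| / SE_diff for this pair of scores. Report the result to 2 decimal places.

0.48

SEM = 18.10000×√(1 − 0.76000) ≈ 8.86715
SE_diff = SEM × √2 ≈ 8.86715 × 1.41421 ≈ 12.54005
z = |130 − 124| / 12.54005 = 6 / 12.54005 ≈ 0.47847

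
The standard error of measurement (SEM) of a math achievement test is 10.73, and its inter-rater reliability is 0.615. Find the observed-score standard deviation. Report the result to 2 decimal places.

17.29

SD = 10.73 / √(1 − 0.615) ≈ 17.29296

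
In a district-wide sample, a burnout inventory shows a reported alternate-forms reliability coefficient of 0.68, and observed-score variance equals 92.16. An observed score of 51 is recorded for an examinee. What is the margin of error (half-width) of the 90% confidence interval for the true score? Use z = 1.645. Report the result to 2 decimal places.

σ = 92.16^(1/2) = 9.6000
SEM = 9.6000 × √(1 − 0.6800) = 9.6000 × √0.3200 ≈ 9.6000 × 0.5657 ≈ 5.4306
Half-width = 1.645×5.4306 ≈ 8.9333

8.93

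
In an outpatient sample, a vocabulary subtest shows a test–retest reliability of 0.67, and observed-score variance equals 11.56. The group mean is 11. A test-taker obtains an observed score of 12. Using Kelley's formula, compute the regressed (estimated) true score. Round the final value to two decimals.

T̂ = r·X + (1 − r)·M = 0.6700*12 + 0.3300*11 = 8.0400 + 3.6300 ≈ 11.6700

11.67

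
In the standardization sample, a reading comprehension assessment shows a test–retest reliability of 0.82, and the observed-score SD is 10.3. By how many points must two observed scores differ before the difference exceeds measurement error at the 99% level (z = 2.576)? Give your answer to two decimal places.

The standard error of measurement is 10.3000*√(1 − 0.8200) ≈ 10.3000*0.4243 ≈ 4.3699.
SE_diff = SEM * √2 ≈ 4.3699 * 1.4142 ≈ 6.1800
Minimum reliable difference = 2.576 * SE_diff ≈ 2.576 * 6.1800 ≈ 15.9197

15.92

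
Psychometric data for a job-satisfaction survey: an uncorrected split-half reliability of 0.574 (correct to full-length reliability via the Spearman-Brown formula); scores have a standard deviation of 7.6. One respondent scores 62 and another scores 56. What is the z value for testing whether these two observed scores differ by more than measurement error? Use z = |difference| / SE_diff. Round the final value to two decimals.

r_full = 2·0.574 / (1 + 0.574) ≃ 0.72935
The standard error of measurement is 7.60000×√(1 − 0.72935) ≃ 7.60000×0.52024 ≃ 3.95381.
SE_diff = SEM × √2 ≃ 3.95381 × 1.41421 ≃ 5.59153
z = 6 / 5.59153 ≃ 1.07305

1.07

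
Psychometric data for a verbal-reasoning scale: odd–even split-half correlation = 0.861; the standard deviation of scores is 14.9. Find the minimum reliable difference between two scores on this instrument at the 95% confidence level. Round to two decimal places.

11.29

Full-length reliability (Spearman-Brown) = 2(0.861)/(1+0.861) ≃ 0.925
The standard error of measurement is 14.900·√(1 − 0.925) ≃ 14.900·0.273 ≃ 4.072.
Standard error of the difference = 4.072·√2 ≃ 5.759
Smallest detectable difference = 1.96·5.759 ≃ 11.287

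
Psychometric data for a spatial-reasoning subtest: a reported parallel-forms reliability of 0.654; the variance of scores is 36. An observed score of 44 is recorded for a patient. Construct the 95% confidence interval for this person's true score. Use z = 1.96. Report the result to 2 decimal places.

[37.08, 50.92]

SD = √36 = 6.0000
SEM = 6.0000×√(1 − 0.6540) ≃ 3.5293
Margin = 1.96 × 3.5293 ≃ 6.9174
95% CI: 44 ± 6.9174 = [37.0826, 50.9174]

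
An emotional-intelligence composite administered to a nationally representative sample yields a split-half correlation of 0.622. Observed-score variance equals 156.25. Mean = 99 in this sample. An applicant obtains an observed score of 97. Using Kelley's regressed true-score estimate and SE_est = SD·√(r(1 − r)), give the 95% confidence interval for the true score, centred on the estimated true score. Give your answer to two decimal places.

SD = √156.25 = 12.5000
Spearman-Brown: r = 2(0.622) / (1 + 0.622) = 1.2440 / 1.6220 ≃ 0.7670
T̂ = r·X + (1 − r)·M = 0.7670·97 + 0.2330·99 ≃ 74.3946 + 23.0715 ≃ 97.4661
SE_est = 12.5000·√[r(1 − r)] ≃ 5.2846
95% CI: 97.4661 ± 10.3579 ≃ (87.1082, 107.8240)

[87.11, 107.82]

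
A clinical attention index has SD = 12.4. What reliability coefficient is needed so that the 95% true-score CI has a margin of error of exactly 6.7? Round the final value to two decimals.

0.92

Required SEM = 6.7 / 1.96 ≃ 3.4184
r = 1 − (3.4184/12.4)² ≃ 1 − 0.0760 ≃ 0.9240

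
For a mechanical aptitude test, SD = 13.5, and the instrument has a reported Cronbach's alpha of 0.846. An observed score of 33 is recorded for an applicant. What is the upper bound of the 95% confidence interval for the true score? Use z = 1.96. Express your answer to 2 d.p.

43.38

SEM = 13.5000 · √(1 − 0.8460) = 13.5000 · √0.1540 ≈ 13.5000 · 0.3924 ≈ 5.2978
Margin = 1.96 · 5.2978 ≈ 10.3837
Upper limit = 33 + 10.3837 ≈ 43.3837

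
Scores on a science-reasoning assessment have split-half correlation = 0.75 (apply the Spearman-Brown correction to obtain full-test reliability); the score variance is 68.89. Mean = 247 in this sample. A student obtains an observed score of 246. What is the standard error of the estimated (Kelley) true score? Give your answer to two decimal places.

2.90

SD = √68.89 = 8.300
Full-length reliability (Spearman-Brown) = 2(0.75)/(1+0.75) ≈ 0.857
SE_est = SD × √(r(1 − r)) = 8.300 × √0.122 ≈ 8.300 × 0.350 ≈ 2.904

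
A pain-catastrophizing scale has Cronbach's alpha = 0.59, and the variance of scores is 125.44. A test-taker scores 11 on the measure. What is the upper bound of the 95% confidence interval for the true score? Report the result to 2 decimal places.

25.06

SD = √125.44 = 11.2000
SEM = 11.2000 × √(1 − 0.5900) = 11.2000 × √0.4100 ≈ 11.2000 × 0.6403 ≈ 7.1715
Half-width = 1.96×7.1715 ≈ 14.0561
Upper bound: 11 + 14.0561 = 25.0561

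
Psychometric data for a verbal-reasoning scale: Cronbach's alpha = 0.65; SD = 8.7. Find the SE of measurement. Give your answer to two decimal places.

5.15

The standard error of measurement is 8.700*√(1 − 0.650) ≃ 8.700*0.592 ≃ 5.147.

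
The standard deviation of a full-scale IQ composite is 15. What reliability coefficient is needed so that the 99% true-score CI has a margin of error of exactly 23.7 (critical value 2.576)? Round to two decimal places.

0.62

SEM needed = half-width / z = 23.7/2.576 ≈ 9.200
r = 1 − (SEM / SD)² = 1 − (9.200 / 15)² ≈ 1 − 0.376 ≈ 0.624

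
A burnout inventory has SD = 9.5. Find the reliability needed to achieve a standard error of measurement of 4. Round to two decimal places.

0.82

r = 1 − (4.000/9.5)² ≈ 1 − 0.177 ≈ 0.823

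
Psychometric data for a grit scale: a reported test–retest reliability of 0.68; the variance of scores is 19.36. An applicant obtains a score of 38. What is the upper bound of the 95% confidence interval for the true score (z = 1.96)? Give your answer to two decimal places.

SD = √19.36 = 4.400
SEM = 4.400 * √(1 − 0.680) = 4.400 * √0.320 ≈ 4.400 * 0.566 ≈ 2.489
Half-width = 1.96*2.489 ≈ 4.878
Upper bound: 38 + 4.878 = 42.878

42.88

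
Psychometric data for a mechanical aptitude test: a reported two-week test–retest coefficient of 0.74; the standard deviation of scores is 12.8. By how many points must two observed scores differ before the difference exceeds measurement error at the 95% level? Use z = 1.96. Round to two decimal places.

SEM = 12.8000 · √(1 − 0.7400) = 12.8000 · √0.2600 ≈ 12.8000 · 0.5099 ≈ 6.5267
Standard error of the difference = 6.5267·√2 ≈ 9.2302
Minimum reliable difference = 1.96 · SE_diff ≈ 1.96 · 9.2302 ≈ 18.0912

18.09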